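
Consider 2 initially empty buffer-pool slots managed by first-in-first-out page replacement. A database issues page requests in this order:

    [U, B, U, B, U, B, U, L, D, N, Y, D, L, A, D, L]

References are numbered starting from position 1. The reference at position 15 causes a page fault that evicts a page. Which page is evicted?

pos 1: U -> miss, frames (U)
pos 2: B -> miss, frames (U B)
pos 3: U -> hit
pos 4: B -> hit
pos 5: U -> hit
pos 6: B -> hit
pos 7: U -> hit
pos 8: L -> miss, evict U, frames (B L)
pos 9: D -> miss, evict B, frames (L D)
pos 10: N -> miss, evict L, frames (D N)
pos 11: Y -> miss, evict D, frames (N Y)
pos 12: D -> miss, evict N, frames (Y D)
pos 13: L -> miss, evict Y, frames (D L)
pos 14: A -> miss, evict D, frames (L A)
pos 15: D -> miss, evict L, frames (A D)
At position 15, page L is evicted.

L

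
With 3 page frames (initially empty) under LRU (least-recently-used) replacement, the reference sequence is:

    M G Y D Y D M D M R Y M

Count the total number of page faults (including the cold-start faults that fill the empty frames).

M -> fault, frames [M]
G -> fault, frames [M, G]
Y -> fault, frames [M, G, Y]
D -> fault, evict M, frames [G, Y, D]
Y -> hit
D -> hit
M -> fault, evict G, frames [Y, D, M]
D -> hit
M -> hit
R -> fault, evict Y, frames [D, M, R]
Y -> fault, evict D, frames [M, R, Y]
M -> hit
Page faults: 7.

7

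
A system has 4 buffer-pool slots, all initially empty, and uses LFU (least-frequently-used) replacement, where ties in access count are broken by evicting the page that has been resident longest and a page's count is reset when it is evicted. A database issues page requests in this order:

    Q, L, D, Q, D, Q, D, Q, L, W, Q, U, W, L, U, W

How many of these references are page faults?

8

Q -> miss, frames {Q}
L -> miss, frames {Q,L}
D -> miss, frames {Q,L,D}
Q -> hit
D -> hit
Q -> hit
D -> hit
Q -> hit
L -> hit
W -> miss, frames {Q,L,D,W}
Q -> hit
U -> miss, evict W, frames {Q,L,D,U}
W -> miss, evict U, frames {Q,L,D,W}
L -> hit
U -> miss, evict W, frames {Q,L,D,U}
W -> miss, evict U, frames {Q,L,D,W}
Page faults: 8.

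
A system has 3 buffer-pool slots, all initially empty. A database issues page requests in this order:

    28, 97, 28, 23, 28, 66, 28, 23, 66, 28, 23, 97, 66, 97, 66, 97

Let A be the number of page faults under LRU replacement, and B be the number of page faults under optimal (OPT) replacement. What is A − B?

1

Under LRU: F F . F . F . . . . . F F . . . → 6 faults.
Under OPT: F F . F . F . . . . . F . . . . → 5 faults.
A − B = 6 − 5 = 1.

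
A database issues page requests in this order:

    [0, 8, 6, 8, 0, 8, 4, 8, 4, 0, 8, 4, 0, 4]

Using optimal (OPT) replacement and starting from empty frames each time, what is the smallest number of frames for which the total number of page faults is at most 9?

2

f=1: 14 faults
f=2: 7 faults
f=3: 4 faults
f=4: 4 faults
Smallest f with faults ≤ 9 is 2.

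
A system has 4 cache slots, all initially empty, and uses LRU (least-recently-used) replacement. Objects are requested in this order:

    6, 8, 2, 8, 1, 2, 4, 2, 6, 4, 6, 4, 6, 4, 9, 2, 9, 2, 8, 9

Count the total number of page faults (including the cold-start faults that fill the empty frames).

8

6 -> fault, frames (6)
8 -> fault, frames (6 8)
2 -> fault, frames (6 8 2)
8 -> hit
1 -> fault, frames (6 2 8 1)
2 -> hit
4 -> fault, evict 6, frames (8 1 2 4)
2 -> hit
6 -> fault, evict 8, frames (1 4 2 6)
4 -> hit
6 -> hit
4 -> hit
6 -> hit
4 -> hit
9 -> fault, evict 1, frames (2 6 4 9)
2 -> hit
9 -> hit
2 -> hit
8 -> fault, evict 6, frames (4 9 2 8)
9 -> hit
Page faults: 8.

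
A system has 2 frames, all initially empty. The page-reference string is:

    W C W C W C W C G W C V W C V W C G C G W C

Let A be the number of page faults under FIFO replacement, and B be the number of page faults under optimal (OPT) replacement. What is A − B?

Under FIFO: F F . . . . . . F F F F F F F F F F . . F F → 14 faults.
Under OPT: F F . . . . . . F . F F . F . F . F . . F . → 9 faults.
A − B = 14 − 9 = 5.

5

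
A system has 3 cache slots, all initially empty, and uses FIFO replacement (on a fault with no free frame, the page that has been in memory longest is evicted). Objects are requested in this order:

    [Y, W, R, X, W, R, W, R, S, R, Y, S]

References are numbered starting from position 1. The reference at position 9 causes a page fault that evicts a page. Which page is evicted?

W

pos 1: Y: miss, frames [Y]
pos 2: W: miss, frames [Y, W]
pos 3: R: miss, frames [Y, W, R]
pos 4: X: miss, evict Y, frames [W, R, X]
pos 5: W: hit
pos 6: R: hit
pos 7: W: hit
pos 8: R: hit
pos 9: S: miss, evict W, frames [R, X, S]
At position 9, page W is evicted.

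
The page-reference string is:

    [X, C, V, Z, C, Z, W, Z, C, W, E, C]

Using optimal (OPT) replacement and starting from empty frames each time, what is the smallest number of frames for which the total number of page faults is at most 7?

f=1: 12 faults
f=2: 7 faults
f=3: 6 faults
f=4: 6 faults
f=5: 6 faults
f=6: 6 faults
Smallest f with faults ≤ 7 is 2.

2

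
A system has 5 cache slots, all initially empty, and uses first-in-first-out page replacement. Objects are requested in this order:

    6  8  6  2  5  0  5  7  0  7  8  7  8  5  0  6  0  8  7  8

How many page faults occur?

8

6 → miss, frames (6)
8 → miss, frames (6 8)
6 → hit
2 → miss, frames (6 8 2)
5 → miss, frames (6 8 2 5)
0 → miss, frames (6 8 2 5 0)
5 → hit
7 → miss, evict 6, frames (8 2 5 0 7)
0 → hit
7 → hit
8 → hit
7 → hit
8 → hit
5 → hit
0 → hit
6 → miss, evict 8, frames (2 5 0 7 6)
0 → hit
8 → miss, evict 2, frames (5 0 7 6 8)
7 → hit
8 → hit
Page faults: 8.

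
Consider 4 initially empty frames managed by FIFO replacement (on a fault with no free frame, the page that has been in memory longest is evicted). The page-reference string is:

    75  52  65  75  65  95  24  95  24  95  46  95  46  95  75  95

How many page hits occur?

75 -> miss, frames {75}
52 -> miss, frames {75,52}
65 -> miss, frames {75,52,65}
75 -> hit
65 -> hit
95 -> miss, frames {75,52,65,95}
24 -> miss, evict 75, frames {52,65,95,24}
95 -> hit
24 -> hit
95 -> hit
46 -> miss, evict 52, frames {65,95,24,46}
95 -> hit
46 -> hit
95 -> hit
75 -> miss, evict 65, frames {95,24,46,75}
95 -> hit
Hits: 9.

9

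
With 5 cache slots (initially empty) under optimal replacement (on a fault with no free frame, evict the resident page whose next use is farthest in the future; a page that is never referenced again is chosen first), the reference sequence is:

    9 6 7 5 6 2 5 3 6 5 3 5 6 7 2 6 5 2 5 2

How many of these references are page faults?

6

9: miss, frames [9]
6: miss, frames [9, 6]
7: miss, frames [9, 6, 7]
5: miss, frames [9, 6, 7, 5]
6: hit
2: miss, frames [9, 6, 7, 5, 2]
5: hit
3: miss, evict 9, frames [6, 7, 5, 2, 3]
6: hit
5: hit
3: hit
5: hit
6: hit
7: hit
2: hit
6: hit
5: hit
2: hit
5: hit
2: hit
Page faults: 6.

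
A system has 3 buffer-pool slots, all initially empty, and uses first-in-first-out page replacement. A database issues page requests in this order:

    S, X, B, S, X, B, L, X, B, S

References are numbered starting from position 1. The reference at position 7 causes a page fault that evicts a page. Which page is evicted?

S

pos 1: S → fault, frames (S)
pos 2: X → fault, frames (S X)
pos 3: B → fault, frames (S X B)
pos 4: S → hit
pos 5: X → hit
pos 6: B → hit
pos 7: L → fault, evict S, frames (X B L)
At position 7, page S is evicted.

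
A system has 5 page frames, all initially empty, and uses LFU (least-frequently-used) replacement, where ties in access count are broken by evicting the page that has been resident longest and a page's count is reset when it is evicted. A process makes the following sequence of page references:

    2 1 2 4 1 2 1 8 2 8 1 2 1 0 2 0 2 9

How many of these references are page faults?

6

2 -> fault, frames {2}
1 -> fault, frames {2,1}
2 -> hit
4 -> fault, frames {2,1,4}
1 -> hit
2 -> hit
1 -> hit
8 -> fault, frames {2,1,4,8}
2 -> hit
8 -> hit
1 -> hit
2 -> hit
1 -> hit
0 -> fault, frames {2,1,4,8,0}
2 -> hit
0 -> hit
2 -> hit
9 -> fault, evict 4, frames {2,1,8,0,9}
Page faults: 6.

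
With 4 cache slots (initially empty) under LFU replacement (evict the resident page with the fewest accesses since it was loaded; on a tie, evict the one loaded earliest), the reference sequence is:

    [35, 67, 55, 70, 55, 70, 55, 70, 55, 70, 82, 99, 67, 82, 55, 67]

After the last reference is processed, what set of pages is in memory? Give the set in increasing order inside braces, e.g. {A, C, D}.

{55, 67, 70, 82}

35: miss, frames (35)
67: miss, frames (35 67)
55: miss, frames (35 67 55)
70: miss, frames (35 67 55 70)
55: hit
70: hit
55: hit
70: hit
55: hit
70: hit
82: miss, evict 35, frames (67 55 70 82)
99: miss, evict 67, frames (55 70 82 99)
67: miss, evict 82, frames (55 70 99 67)
82: miss, evict 99, frames (55 70 67 82)
55: hit
67: hit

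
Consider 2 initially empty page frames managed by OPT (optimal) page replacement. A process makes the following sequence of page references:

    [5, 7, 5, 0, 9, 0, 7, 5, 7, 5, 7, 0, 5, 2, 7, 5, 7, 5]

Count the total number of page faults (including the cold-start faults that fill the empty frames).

5 -> miss, frames {5}
7 -> miss, frames {5,7}
5 -> hit
0 -> miss, evict 5, frames {7,0}
9 -> miss, evict 7, frames {0,9}
0 -> hit
7 -> miss, evict 9, frames {0,7}
5 -> miss, evict 0, frames {7,5}
7 -> hit
5 -> hit
7 -> hit
0 -> miss, evict 7, frames {5,0}
5 -> hit
2 -> miss, evict 0, frames {5,2}
7 -> miss, evict 2, frames {5,7}
5 -> hit
7 -> hit
5 -> hit
Page faults: 9.

9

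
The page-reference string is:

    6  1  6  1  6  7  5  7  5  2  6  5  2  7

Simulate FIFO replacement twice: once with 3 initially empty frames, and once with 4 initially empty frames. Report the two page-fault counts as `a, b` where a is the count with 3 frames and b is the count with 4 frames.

7, 6

3 frames: F F . . . F F . . F F . . F → 7 faults.
4 frames: F F . . . F F . . F F . . . → 6 faults.
6 < 7: adding a frame reduced faults, as is typical.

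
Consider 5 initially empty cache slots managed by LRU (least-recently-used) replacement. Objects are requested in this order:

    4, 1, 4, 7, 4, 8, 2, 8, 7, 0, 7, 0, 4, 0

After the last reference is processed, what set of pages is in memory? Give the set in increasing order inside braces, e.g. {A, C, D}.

{0, 2, 4, 7, 8}

4 -> fault, frames {4}
1 -> fault, frames {4,1}
4 -> hit
7 -> fault, frames {1,4,7}
4 -> hit
8 -> fault, frames {1,7,4,8}
2 -> fault, frames {1,7,4,8,2}
8 -> hit
7 -> hit
0 -> fault, evict 1, frames {4,2,8,7,0}
7 -> hit
0 -> hit
4 -> hit
0 -> hit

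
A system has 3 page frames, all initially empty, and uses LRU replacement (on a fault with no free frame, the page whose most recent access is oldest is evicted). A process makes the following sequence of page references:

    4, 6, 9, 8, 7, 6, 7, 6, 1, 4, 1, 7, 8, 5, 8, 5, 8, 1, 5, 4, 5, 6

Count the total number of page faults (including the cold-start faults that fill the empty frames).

4: fault, frames (4)
6: fault, frames (4 6)
9: fault, frames (4 6 9)
8: fault, evict 4, frames (6 9 8)
7: fault, evict 6, frames (9 8 7)
6: fault, evict 9, frames (8 7 6)
7: hit
6: hit
1: fault, evict 8, frames (7 6 1)
4: fault, evict 7, frames (6 1 4)
1: hit
7: fault, evict 6, frames (4 1 7)
8: fault, evict 4, frames (1 7 8)
5: fault, evict 1, frames (7 8 5)
8: hit
5: hit
8: hit
1: fault, evict 7, frames (5 8 1)
5: hit
4: fault, evict 8, frames (1 5 4)
5: hit
6: fault, evict 1, frames (4 5 6)
Page faults: 14.

14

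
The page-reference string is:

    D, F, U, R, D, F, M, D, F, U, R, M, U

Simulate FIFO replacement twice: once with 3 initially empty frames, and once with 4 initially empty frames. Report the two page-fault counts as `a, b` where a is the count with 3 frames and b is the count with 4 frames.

3 frames: F F F F F F F . . F F . . → 9 faults.
4 frames: F F F F . . F F F F F F . → 10 faults.
10 > 9: adding a frame increased faults — Belady's anomaly.

9, 10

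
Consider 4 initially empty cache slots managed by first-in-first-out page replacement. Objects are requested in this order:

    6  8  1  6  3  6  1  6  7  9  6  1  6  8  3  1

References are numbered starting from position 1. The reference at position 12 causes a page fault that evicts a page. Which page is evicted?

pos 1: 6 → fault, frames [6]
pos 2: 8 → fault, frames [6, 8]
pos 3: 1 → fault, frames [6, 8, 1]
pos 4: 6 → hit
pos 5: 3 → fault, frames [6, 8, 1, 3]
pos 6: 6 → hit
pos 7: 1 → hit
pos 8: 6 → hit
pos 9: 7 → fault, evict 6, frames [8, 1, 3, 7]
pos 10: 9 → fault, evict 8, frames [1, 3, 7, 9]
pos 11: 6 → fault, evict 1, frames [3, 7, 9, 6]
pos 12: 1 → fault, evict 3, frames [7, 9, 6, 1]
At position 12, page 3 is evicted.

3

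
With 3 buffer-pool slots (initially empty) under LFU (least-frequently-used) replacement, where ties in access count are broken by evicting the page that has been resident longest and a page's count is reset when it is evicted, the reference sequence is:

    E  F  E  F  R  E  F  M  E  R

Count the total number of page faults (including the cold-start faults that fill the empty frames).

E → fault, frames [E]
F → fault, frames [E, F]
E → hit
F → hit
R → fault, frames [E, F, R]
E → hit
F → hit
M → fault, evict R, frames [E, F, M]
E → hit
R → fault, evict M, frames [E, F, R]
Page faults: 5.

5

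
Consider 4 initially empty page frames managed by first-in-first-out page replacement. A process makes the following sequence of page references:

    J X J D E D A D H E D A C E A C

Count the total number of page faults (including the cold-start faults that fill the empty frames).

7

J: fault, frames {J}
X: fault, frames {J,X}
J: hit
D: fault, frames {J,X,D}
E: fault, frames {J,X,D,E}
D: hit
A: fault, evict J, frames {X,D,E,A}
D: hit
H: fault, evict X, frames {D,E,A,H}
E: hit
D: hit
A: hit
C: fault, evict D, frames {E,A,H,C}
E: hit
A: hit
C: hit
Page faults: 7.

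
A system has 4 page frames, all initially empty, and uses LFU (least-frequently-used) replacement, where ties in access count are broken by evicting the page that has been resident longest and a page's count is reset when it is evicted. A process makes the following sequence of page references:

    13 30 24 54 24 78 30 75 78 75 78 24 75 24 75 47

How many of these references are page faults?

13 -> fault, frames [13]
30 -> fault, frames [13, 30]
24 -> fault, frames [13, 30, 24]
54 -> fault, frames [13, 30, 24, 54]
24 -> hit
78 -> fault, evict 13, frames [30, 24, 54, 78]
30 -> hit
75 -> fault, evict 54, frames [30, 24, 78, 75]
78 -> hit
75 -> hit
78 -> hit
24 -> hit
75 -> hit
24 -> hit
75 -> hit
47 -> fault, evict 30, frames [24, 78, 75, 47]
Page faults: 7.

7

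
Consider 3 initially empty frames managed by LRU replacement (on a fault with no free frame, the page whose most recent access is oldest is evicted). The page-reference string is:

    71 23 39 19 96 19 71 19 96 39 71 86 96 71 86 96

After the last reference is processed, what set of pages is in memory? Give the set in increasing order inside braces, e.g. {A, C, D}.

{71, 86, 96}

71 -> fault, frames [71]
23 -> fault, frames [71, 23]
39 -> fault, frames [71, 23, 39]
19 -> fault, evict 71, frames [23, 39, 19]
96 -> fault, evict 23, frames [39, 19, 96]
19 -> hit
71 -> fault, evict 39, frames [96, 19, 71]
19 -> hit
96 -> hit
39 -> fault, evict 71, frames [19, 96, 39]
71 -> fault, evict 19, frames [96, 39, 71]
86 -> fault, evict 96, frames [39, 71, 86]
96 -> fault, evict 39, frames [71, 86, 96]
71 -> hit
86 -> hit
96 -> hit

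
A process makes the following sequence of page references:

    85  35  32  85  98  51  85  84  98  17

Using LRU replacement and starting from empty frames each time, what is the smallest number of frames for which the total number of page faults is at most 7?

4

f=1: 10 faults
f=2: 10 faults
f=3: 8 faults
f=4: 7 faults
f=5: 7 faults
f=6: 7 faults
f=7: 7 faults
Smallest f with faults ≤ 7 is 4.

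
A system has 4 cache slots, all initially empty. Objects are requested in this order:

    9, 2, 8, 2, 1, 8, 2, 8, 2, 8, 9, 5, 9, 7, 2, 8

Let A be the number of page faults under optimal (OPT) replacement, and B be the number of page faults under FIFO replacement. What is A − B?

Under OPT: F F F . F . . . . . . F . F . . → 6 faults.
Under FIFO: F F F . F . . . . . . F F F F F → 9 faults.
A − B = 6 − 9 = -3.

-3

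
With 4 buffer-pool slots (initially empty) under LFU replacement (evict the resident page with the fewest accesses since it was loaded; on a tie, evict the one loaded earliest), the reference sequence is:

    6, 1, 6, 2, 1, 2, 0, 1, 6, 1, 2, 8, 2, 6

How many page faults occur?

5

6 -> fault, frames [6]
1 -> fault, frames [6, 1]
6 -> hit
2 -> fault, frames [6, 1, 2]
1 -> hit
2 -> hit
0 -> fault, frames [6, 1, 2, 0]
1 -> hit
6 -> hit
1 -> hit
2 -> hit
8 -> fault, evict 0, frames [6, 1, 2, 8]
2 -> hit
6 -> hit
Page faults: 5.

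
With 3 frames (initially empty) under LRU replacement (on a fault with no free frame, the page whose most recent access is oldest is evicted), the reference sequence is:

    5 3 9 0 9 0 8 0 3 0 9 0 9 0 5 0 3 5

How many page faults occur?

9

5: fault, frames {5}
3: fault, frames {5,3}
9: fault, frames {5,3,9}
0: fault, evict 5, frames {3,9,0}
9: hit
0: hit
8: fault, evict 3, frames {9,0,8}
0: hit
3: fault, evict 9, frames {8,0,3}
0: hit
9: fault, evict 8, frames {3,0,9}
0: hit
9: hit
0: hit
5: fault, evict 3, frames {9,0,5}
0: hit
3: fault, evict 9, frames {5,0,3}
5: hit
Page faults: 9.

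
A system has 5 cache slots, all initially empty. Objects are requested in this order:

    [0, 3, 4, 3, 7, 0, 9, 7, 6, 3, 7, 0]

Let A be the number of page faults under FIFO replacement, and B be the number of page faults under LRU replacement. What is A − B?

1

Under FIFO: F F F . F . F . F . . F → 7 faults.
Under LRU: F F F . F . F . F . . . → 6 faults.
A − B = 7 − 6 = 1.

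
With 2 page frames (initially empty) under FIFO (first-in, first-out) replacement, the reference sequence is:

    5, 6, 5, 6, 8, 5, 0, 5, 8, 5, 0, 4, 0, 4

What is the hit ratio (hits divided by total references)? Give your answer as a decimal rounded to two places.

0.36

5 → miss, frames (5)
6 → miss, frames (5 6)
5 → hit
6 → hit
8 → miss, evict 5, frames (6 8)
5 → miss, evict 6, frames (8 5)
0 → miss, evict 8, frames (5 0)
5 → hit
8 → miss, evict 5, frames (0 8)
5 → miss, evict 0, frames (8 5)
0 → miss, evict 8, frames (5 0)
4 → miss, evict 5, frames (0 4)
0 → hit
4 → hit
Hits: 5 of 14 references → 5/14 = 0.3571.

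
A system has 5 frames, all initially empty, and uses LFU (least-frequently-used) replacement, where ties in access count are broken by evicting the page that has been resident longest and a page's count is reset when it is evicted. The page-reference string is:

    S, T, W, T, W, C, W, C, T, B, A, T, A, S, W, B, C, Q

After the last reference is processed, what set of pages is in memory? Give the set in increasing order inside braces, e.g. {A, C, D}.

{A, C, Q, T, W}

S: miss, frames [S]
T: miss, frames [S, T]
W: miss, frames [S, T, W]
T: hit
W: hit
C: miss, frames [S, T, W, C]
W: hit
C: hit
T: hit
B: miss, frames [S, T, W, C, B]
A: miss, evict S, frames [T, W, C, B, A]
T: hit
A: hit
S: miss, evict B, frames [T, W, C, A, S]
W: hit
B: miss, evict S, frames [T, W, C, A, B]
C: hit
Q: miss, evict B, frames [T, W, C, A, Q]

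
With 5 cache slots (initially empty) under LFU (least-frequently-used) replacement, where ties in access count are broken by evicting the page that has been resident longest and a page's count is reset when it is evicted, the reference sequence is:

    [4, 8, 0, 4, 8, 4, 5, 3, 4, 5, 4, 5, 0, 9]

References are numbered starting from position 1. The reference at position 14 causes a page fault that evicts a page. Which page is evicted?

pos 1: 4 → fault, frames {4}
pos 2: 8 → fault, frames {4,8}
pos 3: 0 → fault, frames {4,8,0}
pos 4: 4 → hit
pos 5: 8 → hit
pos 6: 4 → hit
pos 7: 5 → fault, frames {4,8,0,5}
pos 8: 3 → fault, frames {4,8,0,5,3}
pos 9: 4 → hit
pos 10: 5 → hit
pos 11: 4 → hit
pos 12: 5 → hit
pos 13: 0 → hit
pos 14: 9 → fault, evict 3, frames {4,8,0,5,9}
At position 14, page 3 is evicted.

3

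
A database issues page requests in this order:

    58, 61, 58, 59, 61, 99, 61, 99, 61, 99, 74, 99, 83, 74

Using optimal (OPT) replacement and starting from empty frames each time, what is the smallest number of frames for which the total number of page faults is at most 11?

f=1: 14 faults
f=2: 6 faults
f=3: 6 faults
f=4: 6 faults
f=5: 6 faults
f=6: 6 faults
Smallest f with faults ≤ 11 is 2.

2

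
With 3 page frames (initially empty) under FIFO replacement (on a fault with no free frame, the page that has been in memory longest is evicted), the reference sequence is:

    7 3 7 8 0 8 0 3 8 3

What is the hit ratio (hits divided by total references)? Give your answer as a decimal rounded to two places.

0.60

7: miss, frames [7]
3: miss, frames [7, 3]
7: hit
8: miss, frames [7, 3, 8]
0: miss, evict 7, frames [3, 8, 0]
8: hit
0: hit
3: hit
8: hit
3: hit
Hits: 6 of 10 references → 6/10 = 0.6000.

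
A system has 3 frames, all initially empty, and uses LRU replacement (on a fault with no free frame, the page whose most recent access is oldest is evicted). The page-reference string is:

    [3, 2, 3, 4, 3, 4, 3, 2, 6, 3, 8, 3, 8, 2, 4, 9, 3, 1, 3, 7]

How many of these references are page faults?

11

3: miss, frames [3]
2: miss, frames [3, 2]
3: hit
4: miss, frames [2, 3, 4]
3: hit
4: hit
3: hit
2: hit
6: miss, evict 4, frames [3, 2, 6]
3: hit
8: miss, evict 2, frames [6, 3, 8]
3: hit
8: hit
2: miss, evict 6, frames [3, 8, 2]
4: miss, evict 3, frames [8, 2, 4]
9: miss, evict 8, frames [2, 4, 9]
3: miss, evict 2, frames [4, 9, 3]
1: miss, evict 4, frames [9, 3, 1]
3: hit
7: miss, evict 9, frames [1, 3, 7]
Page faults: 11.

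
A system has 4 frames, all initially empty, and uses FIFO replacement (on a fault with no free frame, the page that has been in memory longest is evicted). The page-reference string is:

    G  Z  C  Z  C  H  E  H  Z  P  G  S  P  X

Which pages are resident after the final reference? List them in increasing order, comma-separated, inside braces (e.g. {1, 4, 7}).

G → miss, frames [G]
Z → miss, frames [G, Z]
C → miss, frames [G, Z, C]
Z → hit
C → hit
H → miss, frames [G, Z, C, H]
E → miss, evict G, frames [Z, C, H, E]
H → hit
Z → hit
P → miss, evict Z, frames [C, H, E, P]
G → miss, evict C, frames [H, E, P, G]
S → miss, evict H, frames [E, P, G, S]
P → hit
X → miss, evict E, frames [P, G, S, X]

{G, P, S, X}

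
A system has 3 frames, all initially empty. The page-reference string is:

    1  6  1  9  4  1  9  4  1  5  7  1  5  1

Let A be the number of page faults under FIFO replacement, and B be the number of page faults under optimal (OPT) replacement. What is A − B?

Under FIFO: F F . F F F . . . F F . . . → 7 faults.
Under OPT: F F . F F . . . . F F . . . → 6 faults.
A − B = 7 − 6 = 1.

1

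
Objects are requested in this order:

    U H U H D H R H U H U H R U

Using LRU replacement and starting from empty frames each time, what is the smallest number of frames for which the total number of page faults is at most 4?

f=1: 14 faults
f=2: 7 faults
f=3: 5 faults
f=4: 4 faults
Smallest f with faults ≤ 4 is 4.

4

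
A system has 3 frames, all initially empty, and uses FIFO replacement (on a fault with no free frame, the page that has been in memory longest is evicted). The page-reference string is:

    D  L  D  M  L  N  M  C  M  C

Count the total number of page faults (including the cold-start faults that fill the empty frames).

D -> miss, frames (D)
L -> miss, frames (D L)
D -> hit
M -> miss, frames (D L M)
L -> hit
N -> miss, evict D, frames (L M N)
M -> hit
C -> miss, evict L, frames (M N C)
M -> hit
C -> hit
Page faults: 5.

5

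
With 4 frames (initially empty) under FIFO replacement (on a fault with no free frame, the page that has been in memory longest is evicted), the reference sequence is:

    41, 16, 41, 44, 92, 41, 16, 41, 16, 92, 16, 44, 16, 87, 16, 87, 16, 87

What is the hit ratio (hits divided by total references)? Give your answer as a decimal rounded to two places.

41 → miss, frames (41)
16 → miss, frames (41 16)
41 → hit
44 → miss, frames (41 16 44)
92 → miss, frames (41 16 44 92)
41 → hit
16 → hit
41 → hit
16 → hit
92 → hit
16 → hit
44 → hit
16 → hit
87 → miss, evict 41, frames (16 44 92 87)
16 → hit
87 → hit
16 → hit
87 → hit
Hits: 13 of 18 references → 13/18 = 0.7222.

0.72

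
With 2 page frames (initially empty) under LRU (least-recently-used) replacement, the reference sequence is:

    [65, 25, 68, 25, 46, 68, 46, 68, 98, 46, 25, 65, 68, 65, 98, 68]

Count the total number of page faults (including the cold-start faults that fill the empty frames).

12

65: miss, frames (65)
25: miss, frames (65 25)
68: miss, evict 65, frames (25 68)
25: hit
46: miss, evict 68, frames (25 46)
68: miss, evict 25, frames (46 68)
46: hit
68: hit
98: miss, evict 46, frames (68 98)
46: miss, evict 68, frames (98 46)
25: miss, evict 98, frames (46 25)
65: miss, evict 46, frames (25 65)
68: miss, evict 25, frames (65 68)
65: hit
98: miss, evict 68, frames (65 98)
68: miss, evict 65, frames (98 68)
Page faults: 12.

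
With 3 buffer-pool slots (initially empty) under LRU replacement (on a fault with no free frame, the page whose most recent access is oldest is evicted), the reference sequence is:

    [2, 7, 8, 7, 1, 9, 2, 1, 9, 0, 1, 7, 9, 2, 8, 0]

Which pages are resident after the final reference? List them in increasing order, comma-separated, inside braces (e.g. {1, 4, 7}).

2 → fault, frames [2]
7 → fault, frames [2, 7]
8 → fault, frames [2, 7, 8]
7 → hit
1 → fault, evict 2, frames [8, 7, 1]
9 → fault, evict 8, frames [7, 1, 9]
2 → fault, evict 7, frames [1, 9, 2]
1 → hit
9 → hit
0 → fault, evict 2, frames [1, 9, 0]
1 → hit
7 → fault, evict 9, frames [0, 1, 7]
9 → fault, evict 0, frames [1, 7, 9]
2 → fault, evict 1, frames [7, 9, 2]
8 → fault, evict 7, frames [9, 2, 8]
0 → fault, evict 9, frames [2, 8, 0]

{0, 2, 8}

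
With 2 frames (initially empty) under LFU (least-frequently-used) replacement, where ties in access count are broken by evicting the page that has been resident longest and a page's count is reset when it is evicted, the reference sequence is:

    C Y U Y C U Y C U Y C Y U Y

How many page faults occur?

9

C: fault, frames [C]
Y: fault, frames [C, Y]
U: fault, evict C, frames [Y, U]
Y: hit
C: fault, evict U, frames [Y, C]
U: fault, evict C, frames [Y, U]
Y: hit
C: fault, evict U, frames [Y, C]
U: fault, evict C, frames [Y, U]
Y: hit
C: fault, evict U, frames [Y, C]
Y: hit
U: fault, evict C, frames [Y, U]
Y: hit
Page faults: 9.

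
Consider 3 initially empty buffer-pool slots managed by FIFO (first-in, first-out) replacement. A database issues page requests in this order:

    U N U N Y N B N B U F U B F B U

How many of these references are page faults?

U -> miss, frames {U}
N -> miss, frames {U,N}
U -> hit
N -> hit
Y -> miss, frames {U,N,Y}
N -> hit
B -> miss, evict U, frames {N,Y,B}
N -> hit
B -> hit
U -> miss, evict N, frames {Y,B,U}
F -> miss, evict Y, frames {B,U,F}
U -> hit
B -> hit
F -> hit
B -> hit
U -> hit
Page faults: 6.

6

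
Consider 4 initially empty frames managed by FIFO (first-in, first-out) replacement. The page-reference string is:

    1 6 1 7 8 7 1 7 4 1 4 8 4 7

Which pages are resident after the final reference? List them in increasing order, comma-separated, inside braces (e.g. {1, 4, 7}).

1 → miss, frames (1)
6 → miss, frames (1 6)
1 → hit
7 → miss, frames (1 6 7)
8 → miss, frames (1 6 7 8)
7 → hit
1 → hit
7 → hit
4 → miss, evict 1, frames (6 7 8 4)
1 → miss, evict 6, frames (7 8 4 1)
4 → hit
8 → hit
4 → hit
7 → hit

{1, 4, 7, 8}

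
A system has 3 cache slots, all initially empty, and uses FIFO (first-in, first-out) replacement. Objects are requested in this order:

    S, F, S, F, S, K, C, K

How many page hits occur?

S → miss, frames (S)
F → miss, frames (S F)
S → hit
F → hit
S → hit
K → miss, frames (S F K)
C → miss, evict S, frames (F K C)
K → hit
Hits: 4.

4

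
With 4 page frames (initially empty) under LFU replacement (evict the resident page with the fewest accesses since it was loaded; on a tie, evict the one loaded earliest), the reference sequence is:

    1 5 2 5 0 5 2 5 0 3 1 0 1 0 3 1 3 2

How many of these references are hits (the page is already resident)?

10

1 → miss, frames [1]
5 → miss, frames [1, 5]
2 → miss, frames [1, 5, 2]
5 → hit
0 → miss, frames [1, 5, 2, 0]
5 → hit
2 → hit
5 → hit
0 → hit
3 → miss, evict 1, frames [5, 2, 0, 3]
1 → miss, evict 3, frames [5, 2, 0, 1]
0 → hit
1 → hit
0 → hit
3 → miss, evict 2, frames [5, 0, 1, 3]
1 → hit
3 → hit
2 → miss, evict 3, frames [5, 0, 1, 2]
Hits: 10.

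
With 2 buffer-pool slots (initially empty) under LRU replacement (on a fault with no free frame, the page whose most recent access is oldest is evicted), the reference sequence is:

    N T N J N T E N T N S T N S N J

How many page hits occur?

4

N → miss, frames {N}
T → miss, frames {N,T}
N → hit
J → miss, evict T, frames {N,J}
N → hit
T → miss, evict J, frames {N,T}
E → miss, evict N, frames {T,E}
N → miss, evict T, frames {E,N}
T → miss, evict E, frames {N,T}
N → hit
S → miss, evict T, frames {N,S}
T → miss, evict N, frames {S,T}
N → miss, evict S, frames {T,N}
S → miss, evict T, frames {N,S}
N → hit
J → miss, evict S, frames {N,J}
Hits: 4.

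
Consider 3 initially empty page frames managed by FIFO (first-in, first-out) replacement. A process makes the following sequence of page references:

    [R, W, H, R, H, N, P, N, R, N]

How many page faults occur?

R: fault, frames (R)
W: fault, frames (R W)
H: fault, frames (R W H)
R: hit
H: hit
N: fault, evict R, frames (W H N)
P: fault, evict W, frames (H N P)
N: hit
R: fault, evict H, frames (N P R)
N: hit
Page faults: 6.

6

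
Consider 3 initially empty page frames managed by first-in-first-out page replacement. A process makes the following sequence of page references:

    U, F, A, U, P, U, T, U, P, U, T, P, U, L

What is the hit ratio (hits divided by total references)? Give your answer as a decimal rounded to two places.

U → fault, frames [U]
F → fault, frames [U, F]
A → fault, frames [U, F, A]
U → hit
P → fault, evict U, frames [F, A, P]
U → fault, evict F, frames [A, P, U]
T → fault, evict A, frames [P, U, T]
U → hit
P → hit
U → hit
T → hit
P → hit
U → hit
L → fault, evict P, frames [U, T, L]
Hits: 7 of 14 references → 7/14 = 0.5000.

0.50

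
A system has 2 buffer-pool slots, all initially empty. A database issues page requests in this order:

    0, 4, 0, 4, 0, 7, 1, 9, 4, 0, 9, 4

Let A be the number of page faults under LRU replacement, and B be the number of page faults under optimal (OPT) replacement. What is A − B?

2

Under LRU: F F . . . F F F F F F F → 9 faults.
Under OPT: F F . . . F F F . F . F → 7 faults.
A − B = 9 − 7 = 2.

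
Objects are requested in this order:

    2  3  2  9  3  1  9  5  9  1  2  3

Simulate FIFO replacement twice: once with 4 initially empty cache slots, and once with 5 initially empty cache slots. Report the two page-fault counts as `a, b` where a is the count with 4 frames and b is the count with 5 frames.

4 frames: F F . F . F . F . . F F → 7 faults.
5 frames: F F . F . F . F . . . . → 5 faults.
5 < 7: adding a frame reduced faults, as is typical.

7, 5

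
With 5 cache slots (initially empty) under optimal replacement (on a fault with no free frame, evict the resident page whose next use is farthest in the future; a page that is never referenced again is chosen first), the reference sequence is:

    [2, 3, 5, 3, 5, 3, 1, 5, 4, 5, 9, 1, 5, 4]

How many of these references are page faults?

2 → miss, frames {2}
3 → miss, frames {2,3}
5 → miss, frames {2,3,5}
3 → hit
5 → hit
3 → hit
1 → miss, frames {2,3,5,1}
5 → hit
4 → miss, frames {2,3,5,1,4}
5 → hit
9 → miss, evict 3, frames {2,5,1,4,9}
1 → hit
5 → hit
4 → hit
Page faults: 6.

6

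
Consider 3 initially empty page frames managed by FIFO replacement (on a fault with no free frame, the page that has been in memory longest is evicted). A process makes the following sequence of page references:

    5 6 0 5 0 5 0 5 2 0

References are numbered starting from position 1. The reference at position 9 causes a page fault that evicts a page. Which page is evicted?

pos 1: 5 → fault, frames (5)
pos 2: 6 → fault, frames (5 6)
pos 3: 0 → fault, frames (5 6 0)
pos 4: 5 → hit
pos 5: 0 → hit
pos 6: 5 → hit
pos 7: 0 → hit
pos 8: 5 → hit
pos 9: 2 → fault, evict 5, frames (6 0 2)
At position 9, page 5 is evicted.

5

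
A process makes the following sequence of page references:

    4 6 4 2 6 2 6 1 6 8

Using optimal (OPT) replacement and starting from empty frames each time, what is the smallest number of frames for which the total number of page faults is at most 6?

f=1: 10 faults
f=2: 5 faults
f=3: 5 faults
f=4: 5 faults
f=5: 5 faults
Smallest f with faults ≤ 6 is 2.

2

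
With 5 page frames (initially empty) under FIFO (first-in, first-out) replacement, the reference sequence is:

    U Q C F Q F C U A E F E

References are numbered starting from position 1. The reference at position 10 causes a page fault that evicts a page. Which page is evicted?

U

pos 1: U: miss, frames [U]
pos 2: Q: miss, frames [U, Q]
pos 3: C: miss, frames [U, Q, C]
pos 4: F: miss, frames [U, Q, C, F]
pos 5: Q: hit
pos 6: F: hit
pos 7: C: hit
pos 8: U: hit
pos 9: A: miss, frames [U, Q, C, F, A]
pos 10: E: miss, evict U, frames [Q, C, F, A, E]
At position 10, page U is evicted.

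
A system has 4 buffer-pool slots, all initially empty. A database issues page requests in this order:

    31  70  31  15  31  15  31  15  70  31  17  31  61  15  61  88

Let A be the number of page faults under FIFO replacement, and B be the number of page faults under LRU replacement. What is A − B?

-1

Under FIFO: F F . F . . . . . . F . F . . F → 6 faults.
Under LRU: F F . F . . . . . . F . F F . F → 7 faults.
A − B = 6 − 7 = -1.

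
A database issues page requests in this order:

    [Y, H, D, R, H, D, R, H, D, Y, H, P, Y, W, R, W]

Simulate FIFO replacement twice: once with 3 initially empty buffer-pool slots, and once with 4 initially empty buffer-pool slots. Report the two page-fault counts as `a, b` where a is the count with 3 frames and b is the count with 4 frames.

9, 7

3 frames: F F F F . . . . . F F F . F F . → 9 faults.
4 frames: F F F F . . . . . . . F F F . . → 7 faults.
7 < 9: adding a frame reduced faults, as is typical.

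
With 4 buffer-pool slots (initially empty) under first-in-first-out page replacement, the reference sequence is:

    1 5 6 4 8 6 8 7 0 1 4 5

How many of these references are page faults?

10

1: miss, frames (1)
5: miss, frames (1 5)
6: miss, frames (1 5 6)
4: miss, frames (1 5 6 4)
8: miss, evict 1, frames (5 6 4 8)
6: hit
8: hit
7: miss, evict 5, frames (6 4 8 7)
0: miss, evict 6, frames (4 8 7 0)
1: miss, evict 4, frames (8 7 0 1)
4: miss, evict 8, frames (7 0 1 4)
5: miss, evict 7, frames (0 1 4 5)
Page faults: 10.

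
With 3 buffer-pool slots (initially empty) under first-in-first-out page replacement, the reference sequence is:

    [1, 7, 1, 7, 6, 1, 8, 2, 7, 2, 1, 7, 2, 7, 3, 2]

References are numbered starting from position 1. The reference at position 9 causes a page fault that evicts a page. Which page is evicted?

6

pos 1: 1 → fault, frames (1)
pos 2: 7 → fault, frames (1 7)
pos 3: 1 → hit
pos 4: 7 → hit
pos 5: 6 → fault, frames (1 7 6)
pos 6: 1 → hit
pos 7: 8 → fault, evict 1, frames (7 6 8)
pos 8: 2 → fault, evict 7, frames (6 8 2)
pos 9: 7 → fault, evict 6, frames (8 2 7)
At position 9, page 6 is evicted.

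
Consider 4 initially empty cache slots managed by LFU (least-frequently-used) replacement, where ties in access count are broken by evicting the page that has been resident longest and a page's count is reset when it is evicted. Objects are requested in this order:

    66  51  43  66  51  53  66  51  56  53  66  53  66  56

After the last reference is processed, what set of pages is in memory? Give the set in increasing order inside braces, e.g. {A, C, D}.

66: miss, frames {66}
51: miss, frames {66,51}
43: miss, frames {66,51,43}
66: hit
51: hit
53: miss, frames {66,51,43,53}
66: hit
51: hit
56: miss, evict 43, frames {66,51,53,56}
53: hit
66: hit
53: hit
66: hit
56: hit

{51, 53, 56, 66}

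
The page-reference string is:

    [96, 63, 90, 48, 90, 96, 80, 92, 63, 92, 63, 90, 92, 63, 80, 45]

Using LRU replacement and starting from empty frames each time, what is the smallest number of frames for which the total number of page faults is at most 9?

4

f=1: 16 faults
f=2: 13 faults
f=3: 11 faults
f=4: 9 faults
f=5: 8 faults
f=6: 7 faults
f=7: 7 faults
Smallest f with faults ≤ 9 is 4.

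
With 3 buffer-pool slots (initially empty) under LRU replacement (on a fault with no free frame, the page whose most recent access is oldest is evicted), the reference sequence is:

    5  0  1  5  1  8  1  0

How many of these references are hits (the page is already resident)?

5: miss, frames {5}
0: miss, frames {5,0}
1: miss, frames {5,0,1}
5: hit
1: hit
8: miss, evict 0, frames {5,1,8}
1: hit
0: miss, evict 5, frames {8,1,0}
Hits: 3.

3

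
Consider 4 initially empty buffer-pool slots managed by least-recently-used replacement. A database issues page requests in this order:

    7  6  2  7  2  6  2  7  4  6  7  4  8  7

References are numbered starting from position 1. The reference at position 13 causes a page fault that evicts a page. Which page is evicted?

2

pos 1: 7 -> fault, frames [7]
pos 2: 6 -> fault, frames [7, 6]
pos 3: 2 -> fault, frames [7, 6, 2]
pos 4: 7 -> hit
pos 5: 2 -> hit
pos 6: 6 -> hit
pos 7: 2 -> hit
pos 8: 7 -> hit
pos 9: 4 -> fault, frames [6, 2, 7, 4]
pos 10: 6 -> hit
pos 11: 7 -> hit
pos 12: 4 -> hit
pos 13: 8 -> fault, evict 2, frames [6, 7, 4, 8]
At position 13, page 2 is evicted.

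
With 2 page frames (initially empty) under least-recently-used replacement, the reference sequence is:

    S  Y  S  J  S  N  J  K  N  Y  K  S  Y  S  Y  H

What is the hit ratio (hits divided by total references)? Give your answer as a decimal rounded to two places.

0.25

S -> fault, frames {S}
Y -> fault, frames {S,Y}
S -> hit
J -> fault, evict Y, frames {S,J}
S -> hit
N -> fault, evict J, frames {S,N}
J -> fault, evict S, frames {N,J}
K -> fault, evict N, frames {J,K}
N -> fault, evict J, frames {K,N}
Y -> fault, evict K, frames {N,Y}
K -> fault, evict N, frames {Y,K}
S -> fault, evict Y, frames {K,S}
Y -> fault, evict K, frames {S,Y}
S -> hit
Y -> hit
H -> fault, evict S, frames {Y,H}
Hits: 4 of 16 references → 4/16 = 0.2500.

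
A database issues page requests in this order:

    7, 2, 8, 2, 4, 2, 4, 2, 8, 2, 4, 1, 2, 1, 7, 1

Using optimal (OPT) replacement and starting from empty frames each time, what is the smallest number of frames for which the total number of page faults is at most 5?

f=1: 16 faults
f=2: 8 faults
f=3: 6 faults
f=4: 5 faults
f=5: 5 faults
Smallest f with faults ≤ 5 is 4.

4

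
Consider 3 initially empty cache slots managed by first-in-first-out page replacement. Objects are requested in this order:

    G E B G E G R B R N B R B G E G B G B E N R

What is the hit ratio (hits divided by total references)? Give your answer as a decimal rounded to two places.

0.55

G → miss, frames (G)
E → miss, frames (G E)
B → miss, frames (G E B)
G → hit
E → hit
G → hit
R → miss, evict G, frames (E B R)
B → hit
R → hit
N → miss, evict E, frames (B R N)
B → hit
R → hit
B → hit
G → miss, evict B, frames (R N G)
E → miss, evict R, frames (N G E)
G → hit
B → miss, evict N, frames (G E B)
G → hit
B → hit
E → hit
N → miss, evict G, frames (E B N)
R → miss, evict E, frames (B N R)
Hits: 12 of 22 references → 12/22 = 0.5455.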